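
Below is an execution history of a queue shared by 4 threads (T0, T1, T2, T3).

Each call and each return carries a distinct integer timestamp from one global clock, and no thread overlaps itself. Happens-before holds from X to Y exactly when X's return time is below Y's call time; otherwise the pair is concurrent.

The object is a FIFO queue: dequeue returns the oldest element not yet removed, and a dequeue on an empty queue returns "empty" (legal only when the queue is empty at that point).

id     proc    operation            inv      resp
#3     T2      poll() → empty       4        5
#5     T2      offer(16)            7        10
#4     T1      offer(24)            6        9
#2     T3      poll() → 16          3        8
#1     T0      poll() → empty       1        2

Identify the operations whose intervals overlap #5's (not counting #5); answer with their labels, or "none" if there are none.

concurrent with #5 ([7,10]): every op whose interval crosses 7..10
#1 [1,2]: before
#2 [3,8]: concurrent
#3 [4,5]: before
#4 [6,9]: concurrent

#2, #4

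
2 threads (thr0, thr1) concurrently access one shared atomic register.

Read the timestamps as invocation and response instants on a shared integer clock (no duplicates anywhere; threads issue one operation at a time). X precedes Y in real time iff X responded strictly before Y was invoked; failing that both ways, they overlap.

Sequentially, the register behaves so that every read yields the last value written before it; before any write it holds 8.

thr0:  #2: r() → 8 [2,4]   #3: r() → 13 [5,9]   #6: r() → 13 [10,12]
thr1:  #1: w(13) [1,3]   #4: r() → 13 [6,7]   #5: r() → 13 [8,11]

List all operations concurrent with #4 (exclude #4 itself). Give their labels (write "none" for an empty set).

#3

#4 runs from 6 to 7; window-overlapping ops are concurrent
#1 [1,3]: before
#2 [2,4]: before
#3 [5,9]: concurrent
#5 [8,11]: after
#6 [10,12]: after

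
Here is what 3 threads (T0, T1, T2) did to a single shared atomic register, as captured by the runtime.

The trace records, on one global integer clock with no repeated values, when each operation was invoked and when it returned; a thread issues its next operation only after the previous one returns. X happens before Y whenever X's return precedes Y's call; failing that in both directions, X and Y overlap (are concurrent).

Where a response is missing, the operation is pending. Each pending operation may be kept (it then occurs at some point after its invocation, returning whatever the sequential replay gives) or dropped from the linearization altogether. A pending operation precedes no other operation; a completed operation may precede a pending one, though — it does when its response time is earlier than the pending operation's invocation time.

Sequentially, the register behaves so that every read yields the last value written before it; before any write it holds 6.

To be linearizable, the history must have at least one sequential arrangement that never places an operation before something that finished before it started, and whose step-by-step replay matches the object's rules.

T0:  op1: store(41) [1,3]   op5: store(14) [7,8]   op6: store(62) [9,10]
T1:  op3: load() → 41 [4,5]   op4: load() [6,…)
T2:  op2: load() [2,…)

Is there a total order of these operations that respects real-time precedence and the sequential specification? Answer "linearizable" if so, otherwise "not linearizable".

linearizable

witness order: op1, op2, op3, op4, op5, op6
1. op1 store(41), leaving value 41
2. op2 load() (pending, included), leaving value 41
3. op3 load() → 41, leaving value 41
4. op4 load() (pending, included), leaving value 41
5. op5 store(14), leaving value 14
6. op6 store(62), leaving value 62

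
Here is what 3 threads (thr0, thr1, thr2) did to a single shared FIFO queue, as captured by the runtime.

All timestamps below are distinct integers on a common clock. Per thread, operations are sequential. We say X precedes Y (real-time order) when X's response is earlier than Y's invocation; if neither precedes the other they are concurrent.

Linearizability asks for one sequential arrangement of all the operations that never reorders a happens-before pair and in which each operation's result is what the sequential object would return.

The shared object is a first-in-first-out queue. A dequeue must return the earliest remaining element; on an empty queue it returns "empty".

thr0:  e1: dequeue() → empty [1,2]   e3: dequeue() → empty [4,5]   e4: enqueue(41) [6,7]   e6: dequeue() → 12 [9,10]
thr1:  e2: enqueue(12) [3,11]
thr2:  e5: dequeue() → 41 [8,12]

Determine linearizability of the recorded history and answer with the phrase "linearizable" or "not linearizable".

linearizable

witness order: e1, e3, e2, e4, e6, e5
1. e1 dequeue() → empty, leaving queue <>
2. e3 dequeue() → empty, leaving queue <>
3. e2 enqueue(12), leaving queue <12>
4. e4 enqueue(41), leaving queue <12,41>
5. e6 dequeue() → 12, leaving queue <41>
6. e5 dequeue() → 41, leaving queue <>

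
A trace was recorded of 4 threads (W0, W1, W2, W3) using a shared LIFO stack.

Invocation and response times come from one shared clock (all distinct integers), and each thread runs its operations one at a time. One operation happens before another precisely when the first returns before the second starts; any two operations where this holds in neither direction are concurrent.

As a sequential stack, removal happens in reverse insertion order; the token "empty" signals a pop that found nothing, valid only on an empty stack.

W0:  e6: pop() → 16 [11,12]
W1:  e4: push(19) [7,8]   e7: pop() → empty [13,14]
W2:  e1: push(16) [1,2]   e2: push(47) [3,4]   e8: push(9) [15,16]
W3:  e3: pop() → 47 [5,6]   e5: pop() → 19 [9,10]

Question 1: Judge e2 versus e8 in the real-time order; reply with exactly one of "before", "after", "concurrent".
Answer: before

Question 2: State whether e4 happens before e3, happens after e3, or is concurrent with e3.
Answer: after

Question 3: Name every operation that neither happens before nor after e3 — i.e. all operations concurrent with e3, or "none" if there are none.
Answer: none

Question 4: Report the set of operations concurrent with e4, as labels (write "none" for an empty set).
Answer: none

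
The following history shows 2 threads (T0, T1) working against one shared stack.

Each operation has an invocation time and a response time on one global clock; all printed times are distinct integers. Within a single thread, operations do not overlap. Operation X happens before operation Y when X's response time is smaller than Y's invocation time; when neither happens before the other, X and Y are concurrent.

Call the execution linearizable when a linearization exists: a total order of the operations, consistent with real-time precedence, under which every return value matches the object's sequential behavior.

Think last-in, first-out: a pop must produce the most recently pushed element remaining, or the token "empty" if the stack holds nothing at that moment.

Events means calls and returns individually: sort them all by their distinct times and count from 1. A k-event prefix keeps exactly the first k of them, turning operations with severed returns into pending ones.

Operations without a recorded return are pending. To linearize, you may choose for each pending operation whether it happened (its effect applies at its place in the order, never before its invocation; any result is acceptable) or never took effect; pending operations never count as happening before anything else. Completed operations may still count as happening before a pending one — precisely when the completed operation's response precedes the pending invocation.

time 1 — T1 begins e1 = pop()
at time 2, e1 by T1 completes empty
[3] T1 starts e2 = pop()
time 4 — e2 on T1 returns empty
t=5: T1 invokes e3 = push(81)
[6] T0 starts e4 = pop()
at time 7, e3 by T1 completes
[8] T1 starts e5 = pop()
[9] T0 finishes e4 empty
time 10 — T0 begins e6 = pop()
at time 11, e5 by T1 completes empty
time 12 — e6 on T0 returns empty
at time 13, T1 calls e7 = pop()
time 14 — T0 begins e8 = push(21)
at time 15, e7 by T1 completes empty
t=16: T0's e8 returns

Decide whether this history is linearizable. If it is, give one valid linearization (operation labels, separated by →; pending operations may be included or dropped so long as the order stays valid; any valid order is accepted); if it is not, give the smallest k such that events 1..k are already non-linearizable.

already the first 12 events (up to e6's response at time 12) admit no linearization; the first 11 still do
5 orders of the 6 completed stack ops respect real time; none is legal
for example e1, e2, e3, e4, e5, e6 fails at step 4: e4 pop() → empty is not legal there
for example e1, e2, e3, e4, e6, e5 fails at step 4: e4 pop() → empty is not legal there

not linearizable — minimal violating prefix: 12 events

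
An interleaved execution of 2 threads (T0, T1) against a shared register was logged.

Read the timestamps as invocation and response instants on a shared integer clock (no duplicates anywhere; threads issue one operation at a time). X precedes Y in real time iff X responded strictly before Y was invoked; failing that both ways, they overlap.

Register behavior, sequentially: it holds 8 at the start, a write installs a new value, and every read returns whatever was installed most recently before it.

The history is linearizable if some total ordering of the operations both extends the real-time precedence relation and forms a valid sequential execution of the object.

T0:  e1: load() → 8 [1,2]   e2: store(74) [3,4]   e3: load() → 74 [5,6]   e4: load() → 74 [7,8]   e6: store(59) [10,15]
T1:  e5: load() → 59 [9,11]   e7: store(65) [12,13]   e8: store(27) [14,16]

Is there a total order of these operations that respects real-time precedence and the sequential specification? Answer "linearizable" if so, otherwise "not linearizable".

linearizable

one valid linearization: e1, e2, e3, e4, e6, e5, e7, e8
after step 1 (e1 load() → 8): value 8
after step 2 (e2 store(74)): value 74
after step 3 (e3 load() → 74): value 74
after step 4 (e4 load() → 74): value 74
after step 5 (e6 store(59)): value 59
after step 6 (e5 load() → 59): value 59
after step 7 (e7 store(65)): value 65
after step 8 (e8 store(27)): value 27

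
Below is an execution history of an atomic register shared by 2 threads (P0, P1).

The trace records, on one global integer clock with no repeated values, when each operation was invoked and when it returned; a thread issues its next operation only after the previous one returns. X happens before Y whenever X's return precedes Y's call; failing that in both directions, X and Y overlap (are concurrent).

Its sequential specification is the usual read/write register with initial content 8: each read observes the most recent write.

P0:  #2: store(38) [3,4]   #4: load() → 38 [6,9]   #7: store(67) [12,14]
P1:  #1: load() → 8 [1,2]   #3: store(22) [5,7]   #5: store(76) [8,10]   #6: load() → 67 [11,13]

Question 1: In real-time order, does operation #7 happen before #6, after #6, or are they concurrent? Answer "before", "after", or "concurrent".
#7 spans [12,14], #6 spans [11,13]
the intervals overlap in both directions

concurrent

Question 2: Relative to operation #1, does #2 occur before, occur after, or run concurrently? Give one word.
#2 spans [3,4], #1 spans [1,2]
resp(#1)=2 < inv(#2)=3

after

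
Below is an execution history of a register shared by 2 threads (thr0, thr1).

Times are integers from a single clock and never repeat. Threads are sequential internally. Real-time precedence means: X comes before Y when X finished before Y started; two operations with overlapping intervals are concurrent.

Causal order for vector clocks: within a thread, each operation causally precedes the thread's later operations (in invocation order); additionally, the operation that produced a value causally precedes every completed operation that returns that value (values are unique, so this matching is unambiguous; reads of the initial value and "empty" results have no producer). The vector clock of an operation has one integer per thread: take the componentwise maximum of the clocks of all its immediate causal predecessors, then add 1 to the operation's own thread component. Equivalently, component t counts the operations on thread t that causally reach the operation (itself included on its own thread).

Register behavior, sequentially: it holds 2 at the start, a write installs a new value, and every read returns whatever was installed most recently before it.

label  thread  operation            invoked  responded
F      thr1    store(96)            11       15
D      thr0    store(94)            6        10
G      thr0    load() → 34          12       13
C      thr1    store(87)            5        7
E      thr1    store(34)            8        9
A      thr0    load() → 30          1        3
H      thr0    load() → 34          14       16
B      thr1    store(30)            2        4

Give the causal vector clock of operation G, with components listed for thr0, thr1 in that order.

B (invocation 2): nothing precedes it; thr1's component alone gives (0, 1)
from VC(B)=(0, 1), C (invoked 5) maxes components and bumps thr1 → (0, 2)
from VC(B)=(0, 1), A (invoked 1) maxes components and bumps thr0 → (1, 1)
from VC(C)=(0, 2), E (invoked 8) maxes components and bumps thr1 → (0, 3)
from VC(A)=(1, 1), D (invoked 6) maxes components and bumps thr0 → (2, 1)
from VC(E)=(0, 3), F (invoked 11) maxes components and bumps thr1 → (0, 4)
from VC(D)=(2, 1), VC(E)=(0, 3), G (invoked 12) maxes components and bumps thr0 → (3, 3)
from VC(E)=(0, 3), VC(G)=(3, 3), H (invoked 14) maxes components and bumps thr0 → (4, 3)
target: VC(G) = (3, 3)

(3, 3)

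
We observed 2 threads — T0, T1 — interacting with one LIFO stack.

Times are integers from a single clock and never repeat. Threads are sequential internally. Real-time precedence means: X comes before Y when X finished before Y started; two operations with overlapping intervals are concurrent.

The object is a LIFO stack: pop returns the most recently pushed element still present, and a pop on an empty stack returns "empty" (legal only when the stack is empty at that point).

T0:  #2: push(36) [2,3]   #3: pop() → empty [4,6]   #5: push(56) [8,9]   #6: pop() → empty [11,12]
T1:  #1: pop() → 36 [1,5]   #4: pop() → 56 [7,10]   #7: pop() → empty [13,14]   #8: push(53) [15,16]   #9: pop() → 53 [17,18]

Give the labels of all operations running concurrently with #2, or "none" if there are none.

#2 runs from 2 to 3; window-overlapping ops are concurrent
#1 [1,5]: concurrent
#3 [4,6]: after
#4 [7,10]: after
#5 [8,9]: after
#6 [11,12]: after
#7 [13,14]: after
#8 [15,16]: after
#9 [17,18]: after

#1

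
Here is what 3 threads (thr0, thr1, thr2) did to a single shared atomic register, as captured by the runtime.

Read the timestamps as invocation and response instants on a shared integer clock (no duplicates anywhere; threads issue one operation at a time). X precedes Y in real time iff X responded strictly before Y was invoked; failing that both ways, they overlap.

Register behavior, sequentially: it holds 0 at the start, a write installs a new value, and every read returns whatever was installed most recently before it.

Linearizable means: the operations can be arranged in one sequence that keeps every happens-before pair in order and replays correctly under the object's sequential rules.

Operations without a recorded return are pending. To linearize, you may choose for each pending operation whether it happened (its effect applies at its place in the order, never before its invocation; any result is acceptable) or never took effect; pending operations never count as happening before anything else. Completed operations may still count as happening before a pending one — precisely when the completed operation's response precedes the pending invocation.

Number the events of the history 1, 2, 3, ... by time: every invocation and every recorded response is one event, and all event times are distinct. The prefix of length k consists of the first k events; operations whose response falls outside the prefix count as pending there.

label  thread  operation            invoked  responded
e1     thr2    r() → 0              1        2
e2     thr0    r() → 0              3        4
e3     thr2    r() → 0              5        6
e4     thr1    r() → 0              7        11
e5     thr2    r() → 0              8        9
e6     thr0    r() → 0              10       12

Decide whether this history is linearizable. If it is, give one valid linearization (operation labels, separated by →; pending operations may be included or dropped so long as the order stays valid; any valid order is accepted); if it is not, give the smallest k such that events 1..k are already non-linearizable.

linearizable — witness: e1 → e2 → e3 → e4 → e5 → e6

1. e1 r() → 0, leaving value 0
2. e2 r() → 0, leaving value 0
3. e3 r() → 0, leaving value 0
4. e4 r() → 0, leaving value 0
5. e5 r() → 0, leaving value 0
6. e6 r() → 0, leaving value 0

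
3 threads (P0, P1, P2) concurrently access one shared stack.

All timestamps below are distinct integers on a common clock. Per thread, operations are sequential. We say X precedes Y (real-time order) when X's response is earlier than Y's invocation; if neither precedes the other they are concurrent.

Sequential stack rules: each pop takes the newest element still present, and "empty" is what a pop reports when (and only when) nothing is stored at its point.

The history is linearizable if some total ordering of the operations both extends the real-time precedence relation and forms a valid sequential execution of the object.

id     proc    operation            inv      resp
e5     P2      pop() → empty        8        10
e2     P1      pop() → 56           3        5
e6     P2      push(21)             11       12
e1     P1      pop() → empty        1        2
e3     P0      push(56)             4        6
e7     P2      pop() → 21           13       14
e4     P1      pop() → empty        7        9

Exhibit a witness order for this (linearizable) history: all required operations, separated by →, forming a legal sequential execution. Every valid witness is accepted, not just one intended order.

e1 → e3 → e2 → e4 → e5 → e6 → e7

after step 1 (e1 pop() → empty): stack <>
after step 2 (e3 push(56)): stack <56>
after step 3 (e2 pop() → 56): stack <>
after step 4 (e4 pop() → empty): stack <>
after step 5 (e5 pop() → empty): stack <>
after step 6 (e6 push(21)): stack <21>
after step 7 (e7 pop() → 21): stack <>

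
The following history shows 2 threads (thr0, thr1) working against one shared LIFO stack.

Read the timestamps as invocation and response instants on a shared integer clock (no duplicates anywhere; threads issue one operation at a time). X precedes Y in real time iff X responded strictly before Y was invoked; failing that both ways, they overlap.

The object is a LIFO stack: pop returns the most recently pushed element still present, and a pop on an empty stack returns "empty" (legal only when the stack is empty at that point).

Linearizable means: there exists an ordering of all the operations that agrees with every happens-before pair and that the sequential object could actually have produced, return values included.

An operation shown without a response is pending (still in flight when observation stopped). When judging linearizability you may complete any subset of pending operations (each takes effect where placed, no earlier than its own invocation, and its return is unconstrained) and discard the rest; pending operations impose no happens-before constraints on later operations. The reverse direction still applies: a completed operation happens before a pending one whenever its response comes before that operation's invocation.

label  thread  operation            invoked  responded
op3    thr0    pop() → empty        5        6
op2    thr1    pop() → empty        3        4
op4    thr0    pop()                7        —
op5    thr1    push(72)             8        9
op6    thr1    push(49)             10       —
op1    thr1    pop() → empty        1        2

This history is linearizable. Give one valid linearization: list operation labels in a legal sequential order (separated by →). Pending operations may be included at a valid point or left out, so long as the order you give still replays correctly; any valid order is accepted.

1. op1 pop() → empty, leaving stack <>
2. op2 pop() → empty, leaving stack <>
3. op3 pop() → empty, leaving stack <>
4. op4 pop() (pending, included), leaving stack <>
5. op5 push(72), leaving stack <72>

op1 → op2 → op3 → op4 → op5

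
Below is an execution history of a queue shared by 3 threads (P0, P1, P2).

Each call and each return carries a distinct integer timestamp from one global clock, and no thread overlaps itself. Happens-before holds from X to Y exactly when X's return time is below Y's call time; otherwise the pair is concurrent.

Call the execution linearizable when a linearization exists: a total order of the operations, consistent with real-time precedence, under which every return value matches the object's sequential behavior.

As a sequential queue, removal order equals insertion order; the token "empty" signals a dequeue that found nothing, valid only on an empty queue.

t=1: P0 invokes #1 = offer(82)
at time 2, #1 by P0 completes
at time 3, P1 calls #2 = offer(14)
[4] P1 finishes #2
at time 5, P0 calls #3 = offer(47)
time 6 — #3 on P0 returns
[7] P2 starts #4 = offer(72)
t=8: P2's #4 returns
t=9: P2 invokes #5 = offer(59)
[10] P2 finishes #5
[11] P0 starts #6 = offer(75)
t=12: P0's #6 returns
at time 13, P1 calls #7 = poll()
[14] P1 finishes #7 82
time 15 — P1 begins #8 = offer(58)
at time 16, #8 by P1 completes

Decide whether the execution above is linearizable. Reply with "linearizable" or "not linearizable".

linearizable

one valid linearization: #1, #2, #3, #4, #5, #6, #7, #8
step 1: #1 offer(82) — queue <82>
step 2: #2 offer(14) — queue <82,14>
step 3: #3 offer(47) — queue <82,14,47>
step 4: #4 offer(72) — queue <82,14,47,72>
step 5: #5 offer(59) — queue <82,14,47,72,59>
step 6: #6 offer(75) — queue <82,14,47,72,59,75>
step 7: #7 poll() → 82 — queue <14,47,72,59,75>
step 8: #8 offer(58) — queue <14,47,72,59,75,58>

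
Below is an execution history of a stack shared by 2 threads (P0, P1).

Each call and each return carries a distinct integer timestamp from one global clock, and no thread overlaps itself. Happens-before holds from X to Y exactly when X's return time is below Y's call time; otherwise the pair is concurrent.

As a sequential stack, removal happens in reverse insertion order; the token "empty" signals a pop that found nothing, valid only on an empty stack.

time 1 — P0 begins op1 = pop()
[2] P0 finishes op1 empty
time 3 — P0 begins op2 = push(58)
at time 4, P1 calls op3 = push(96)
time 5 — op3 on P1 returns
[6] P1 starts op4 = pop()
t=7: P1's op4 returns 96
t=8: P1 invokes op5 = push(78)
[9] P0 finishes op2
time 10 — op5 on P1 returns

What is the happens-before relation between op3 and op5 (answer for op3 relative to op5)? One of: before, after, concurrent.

before

op3 spans [4,5], op5 spans [8,10]
resp(op3)=5 < inv(op5)=8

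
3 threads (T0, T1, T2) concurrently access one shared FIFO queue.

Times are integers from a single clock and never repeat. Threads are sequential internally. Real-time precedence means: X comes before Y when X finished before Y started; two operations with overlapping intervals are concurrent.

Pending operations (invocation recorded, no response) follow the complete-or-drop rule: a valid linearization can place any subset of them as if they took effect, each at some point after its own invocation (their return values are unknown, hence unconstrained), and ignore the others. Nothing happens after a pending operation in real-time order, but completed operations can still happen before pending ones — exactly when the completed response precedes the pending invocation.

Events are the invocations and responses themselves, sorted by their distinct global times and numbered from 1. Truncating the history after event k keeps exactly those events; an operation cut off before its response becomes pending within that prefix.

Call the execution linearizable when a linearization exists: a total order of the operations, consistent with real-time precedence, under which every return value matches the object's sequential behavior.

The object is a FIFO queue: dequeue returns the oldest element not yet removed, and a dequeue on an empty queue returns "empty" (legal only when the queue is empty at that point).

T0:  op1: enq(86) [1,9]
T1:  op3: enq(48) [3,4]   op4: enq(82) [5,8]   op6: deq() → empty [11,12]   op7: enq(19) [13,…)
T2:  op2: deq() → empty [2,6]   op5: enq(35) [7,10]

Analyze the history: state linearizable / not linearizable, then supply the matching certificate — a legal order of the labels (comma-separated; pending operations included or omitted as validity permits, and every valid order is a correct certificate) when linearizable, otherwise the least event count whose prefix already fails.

not linearizable — minimal violating prefix: 12 events

prefix check: 1..11 passes, 1..12 fails once op6's time-12 response joins
the 6 completed operations admit 25 real-time orders; each fails the FIFO queue replay
e.g. op1, op2, op3, op4, op5, op6: illegal at step 2, since op2 deq() → empty cannot apply there
e.g. op1, op2, op3, op5, op4, op6: illegal at step 2, since op2 deq() → empty cannot apply there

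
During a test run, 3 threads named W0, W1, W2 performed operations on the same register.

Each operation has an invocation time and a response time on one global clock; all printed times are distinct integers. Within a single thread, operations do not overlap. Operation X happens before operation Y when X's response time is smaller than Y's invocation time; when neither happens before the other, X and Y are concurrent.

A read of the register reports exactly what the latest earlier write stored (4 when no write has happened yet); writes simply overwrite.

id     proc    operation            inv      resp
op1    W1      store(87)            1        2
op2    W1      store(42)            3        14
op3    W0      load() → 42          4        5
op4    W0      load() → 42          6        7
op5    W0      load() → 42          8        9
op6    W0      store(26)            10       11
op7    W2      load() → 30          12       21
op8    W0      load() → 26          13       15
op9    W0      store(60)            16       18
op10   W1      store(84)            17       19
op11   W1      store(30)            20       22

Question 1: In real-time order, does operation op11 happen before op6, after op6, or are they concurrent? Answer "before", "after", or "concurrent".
op11 spans [20,22], op6 spans [10,11]
resp(op6)=11 < inv(op11)=20

after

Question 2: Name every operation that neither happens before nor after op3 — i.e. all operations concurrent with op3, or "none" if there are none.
overlap test against op3 [4,5]: concurrent iff the interval meets 4..5
op1 [1,2]: before
op2 [3,14]: concurrent
op4 [6,7]: after
op5 [8,9]: after
op6 [10,11]: after
op7 [12,21]: after
op8 [13,15]: after
op9 [16,18]: after
op10 [17,19]: after
op11 [20,22]: after

op2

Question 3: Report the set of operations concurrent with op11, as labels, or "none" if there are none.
concurrent with op11 ([20,22]): every op whose interval crosses 20..22
op1 [1,2]: before
op2 [3,14]: before
op3 [4,5]: before
op4 [6,7]: before
op5 [8,9]: before
op6 [10,11]: before
op7 [12,21]: concurrent
op8 [13,15]: before
op9 [16,18]: before
op10 [17,19]: before

op7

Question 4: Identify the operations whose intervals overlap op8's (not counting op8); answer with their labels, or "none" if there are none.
op8 runs from 13 to 15; window-overlapping ops are concurrent
op1 [1,2]: before
op2 [3,14]: concurrent
op3 [4,5]: before
op4 [6,7]: before
op5 [8,9]: before
op6 [10,11]: before
op7 [12,21]: concurrent
op9 [16,18]: after
op10 [17,19]: after
op11 [20,22]: after

op2, op7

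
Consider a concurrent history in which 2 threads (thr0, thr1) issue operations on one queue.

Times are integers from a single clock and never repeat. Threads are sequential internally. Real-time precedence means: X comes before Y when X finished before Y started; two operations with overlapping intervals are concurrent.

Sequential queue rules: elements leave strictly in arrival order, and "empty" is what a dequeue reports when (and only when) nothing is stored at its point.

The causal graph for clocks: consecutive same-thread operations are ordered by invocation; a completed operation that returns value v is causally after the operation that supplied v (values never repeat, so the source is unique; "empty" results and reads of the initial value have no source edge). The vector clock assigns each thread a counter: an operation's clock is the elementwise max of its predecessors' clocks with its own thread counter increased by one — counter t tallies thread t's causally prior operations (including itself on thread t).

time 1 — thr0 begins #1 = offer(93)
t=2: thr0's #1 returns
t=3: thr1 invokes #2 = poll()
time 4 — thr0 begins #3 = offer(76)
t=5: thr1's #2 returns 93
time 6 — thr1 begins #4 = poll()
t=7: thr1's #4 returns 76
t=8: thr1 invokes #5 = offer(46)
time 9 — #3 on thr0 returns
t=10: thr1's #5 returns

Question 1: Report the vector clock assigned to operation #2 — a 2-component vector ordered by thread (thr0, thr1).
VC(#1, invoked at 1): no causal predecessors; +1 on thr0 → (1, 0)
#2, invoked 3, takes VC(#1)=(1, 0) under max, adds 1 for thr1 → (1, 1)
#3, invoked 4, takes VC(#1)=(1, 0) under max, adds 1 for thr0 → (2, 0)
#4, invoked 6, takes VC(#2)=(1, 1), VC(#3)=(2, 0) under max, adds 1 for thr1 → (2, 2)
#5, invoked 8, takes VC(#4)=(2, 2) under max, adds 1 for thr1 → (2, 3)
target: VC(#2) = (1, 1)

(1, 1)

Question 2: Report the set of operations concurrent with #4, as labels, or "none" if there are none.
concurrent with #4 ([6,7]): every op whose interval crosses 6..7
#1 [1,2]: before
#2 [3,5]: before
#3 [4,9]: concurrent
#5 [8,10]: after

#3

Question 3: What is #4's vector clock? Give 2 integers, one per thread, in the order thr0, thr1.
invoked at 1, #1 has no predecessors; its own thr0 bump gives (1, 0)
merge at #2 (invoked 3): VC(#1)=(1, 0), own-thread bump on thr1 → (1, 1)
merge at #3 (invoked 4): VC(#1)=(1, 0), own-thread bump on thr0 → (2, 0)
merge at #4 (invoked 6): VC(#2)=(1, 1), VC(#3)=(2, 0), own-thread bump on thr1 → (2, 2)
merge at #5 (invoked 8): VC(#4)=(2, 2), own-thread bump on thr1 → (2, 3)
target: VC(#4) = (2, 2)

(2, 2)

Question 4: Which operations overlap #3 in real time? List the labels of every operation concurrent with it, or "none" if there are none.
#3 runs from 4 to 9; window-overlapping ops are concurrent
#1 [1,2]: before
#2 [3,5]: concurrent
#4 [6,7]: concurrent
#5 [8,10]: concurrent

#2, #4, #5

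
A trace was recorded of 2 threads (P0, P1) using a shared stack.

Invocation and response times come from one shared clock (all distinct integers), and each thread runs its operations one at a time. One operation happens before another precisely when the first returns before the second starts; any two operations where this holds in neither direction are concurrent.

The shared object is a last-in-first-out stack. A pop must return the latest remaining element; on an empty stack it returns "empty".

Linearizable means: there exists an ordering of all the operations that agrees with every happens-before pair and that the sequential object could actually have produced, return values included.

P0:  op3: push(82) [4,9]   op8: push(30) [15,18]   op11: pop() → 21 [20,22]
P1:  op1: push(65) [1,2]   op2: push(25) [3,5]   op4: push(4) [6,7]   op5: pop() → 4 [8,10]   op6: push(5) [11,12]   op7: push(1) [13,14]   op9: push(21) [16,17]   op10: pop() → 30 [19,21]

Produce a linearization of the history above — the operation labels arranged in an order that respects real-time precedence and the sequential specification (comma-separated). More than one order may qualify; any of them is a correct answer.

step 1: op1 push(65) — stack <65>
step 2: op2 push(25) — stack <65,25>
step 3: op3 push(82) — stack <65,25,82>
step 4: op4 push(4) — stack <65,25,82,4>
step 5: op5 pop() → 4 — stack <65,25,82>
step 6: op6 push(5) — stack <65,25,82,5>
step 7: op7 push(1) — stack <65,25,82,5,1>
step 8: op8 push(30) — stack <65,25,82,5,1,30>
step 9: op9 push(21) — stack <65,25,82,5,1,30,21>
step 10: op11 pop() → 21 — stack <65,25,82,5,1,30>
step 11: op10 pop() → 30 — stack <65,25,82,5,1>

op1, op2, op3, op4, op5, op6, op7, op8, op9, op11, op10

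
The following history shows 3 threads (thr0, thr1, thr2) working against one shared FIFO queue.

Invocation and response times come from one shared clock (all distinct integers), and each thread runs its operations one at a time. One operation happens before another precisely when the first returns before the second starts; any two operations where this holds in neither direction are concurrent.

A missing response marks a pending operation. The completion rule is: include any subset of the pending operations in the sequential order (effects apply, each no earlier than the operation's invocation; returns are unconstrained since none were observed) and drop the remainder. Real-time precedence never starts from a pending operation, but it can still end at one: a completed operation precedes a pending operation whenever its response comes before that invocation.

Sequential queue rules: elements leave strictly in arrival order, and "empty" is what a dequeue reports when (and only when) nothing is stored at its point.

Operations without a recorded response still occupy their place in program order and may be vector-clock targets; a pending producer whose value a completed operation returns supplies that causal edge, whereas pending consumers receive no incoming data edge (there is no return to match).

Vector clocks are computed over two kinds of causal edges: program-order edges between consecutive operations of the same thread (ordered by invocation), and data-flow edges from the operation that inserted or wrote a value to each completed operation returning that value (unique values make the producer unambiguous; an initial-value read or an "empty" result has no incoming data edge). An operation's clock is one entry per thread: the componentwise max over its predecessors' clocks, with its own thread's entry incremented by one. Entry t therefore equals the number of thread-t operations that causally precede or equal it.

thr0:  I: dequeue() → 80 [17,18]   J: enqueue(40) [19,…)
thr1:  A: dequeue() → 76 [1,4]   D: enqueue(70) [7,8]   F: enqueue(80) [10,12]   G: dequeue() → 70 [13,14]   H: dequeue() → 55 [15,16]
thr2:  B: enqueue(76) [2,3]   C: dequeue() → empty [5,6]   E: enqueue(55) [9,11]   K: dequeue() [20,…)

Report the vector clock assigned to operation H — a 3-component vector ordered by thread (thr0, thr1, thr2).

no predecessors for B (invoked 2): thr2 increments from zero → (0, 0, 1)
invoked at 5, C merges VC(B)=(0, 0, 1) and bumps thr2's slot → (0, 0, 2)
invoked at 1, A merges VC(B)=(0, 0, 1) and bumps thr1's slot → (0, 1, 1)
invoked at 9, E merges VC(C)=(0, 0, 2) and bumps thr2's slot → (0, 0, 3)
invoked at 7, D merges VC(A)=(0, 1, 1) and bumps thr1's slot → (0, 2, 1)
invoked at 20, K merges VC(E)=(0, 0, 3) and bumps thr2's slot → (0, 0, 4)
invoked at 10, F merges VC(D)=(0, 2, 1) and bumps thr1's slot → (0, 3, 1)
invoked at 13, G merges VC(D)=(0, 2, 1), VC(F)=(0, 3, 1) and bumps thr1's slot → (0, 4, 1)
invoked at 17, I merges VC(F)=(0, 3, 1) and bumps thr0's slot → (1, 3, 1)
invoked at 19, J merges VC(I)=(1, 3, 1) and bumps thr0's slot → (2, 3, 1)
invoked at 15, H merges VC(E)=(0, 0, 3), VC(G)=(0, 4, 1) and bumps thr1's slot → (0, 5, 3)
target: VC(H) = (0, 5, 3)

(0, 5, 3)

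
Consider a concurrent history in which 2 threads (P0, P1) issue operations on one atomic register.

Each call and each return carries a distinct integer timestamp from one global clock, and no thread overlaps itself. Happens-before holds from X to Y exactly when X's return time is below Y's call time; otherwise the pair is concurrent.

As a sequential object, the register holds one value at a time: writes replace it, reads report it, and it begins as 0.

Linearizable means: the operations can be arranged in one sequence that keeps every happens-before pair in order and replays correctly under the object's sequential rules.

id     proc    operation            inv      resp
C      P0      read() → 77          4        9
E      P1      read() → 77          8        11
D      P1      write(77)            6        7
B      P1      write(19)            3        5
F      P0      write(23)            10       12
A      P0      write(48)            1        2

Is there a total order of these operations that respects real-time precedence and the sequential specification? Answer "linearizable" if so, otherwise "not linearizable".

linearizable

witness order: A, B, D, C, E, F
after step 1 (A write(48)): value 48
after step 2 (B write(19)): value 19
after step 3 (D write(77)): value 77
after step 4 (C read() → 77): value 77
after step 5 (E read() → 77): value 77
after step 6 (F write(23)): value 23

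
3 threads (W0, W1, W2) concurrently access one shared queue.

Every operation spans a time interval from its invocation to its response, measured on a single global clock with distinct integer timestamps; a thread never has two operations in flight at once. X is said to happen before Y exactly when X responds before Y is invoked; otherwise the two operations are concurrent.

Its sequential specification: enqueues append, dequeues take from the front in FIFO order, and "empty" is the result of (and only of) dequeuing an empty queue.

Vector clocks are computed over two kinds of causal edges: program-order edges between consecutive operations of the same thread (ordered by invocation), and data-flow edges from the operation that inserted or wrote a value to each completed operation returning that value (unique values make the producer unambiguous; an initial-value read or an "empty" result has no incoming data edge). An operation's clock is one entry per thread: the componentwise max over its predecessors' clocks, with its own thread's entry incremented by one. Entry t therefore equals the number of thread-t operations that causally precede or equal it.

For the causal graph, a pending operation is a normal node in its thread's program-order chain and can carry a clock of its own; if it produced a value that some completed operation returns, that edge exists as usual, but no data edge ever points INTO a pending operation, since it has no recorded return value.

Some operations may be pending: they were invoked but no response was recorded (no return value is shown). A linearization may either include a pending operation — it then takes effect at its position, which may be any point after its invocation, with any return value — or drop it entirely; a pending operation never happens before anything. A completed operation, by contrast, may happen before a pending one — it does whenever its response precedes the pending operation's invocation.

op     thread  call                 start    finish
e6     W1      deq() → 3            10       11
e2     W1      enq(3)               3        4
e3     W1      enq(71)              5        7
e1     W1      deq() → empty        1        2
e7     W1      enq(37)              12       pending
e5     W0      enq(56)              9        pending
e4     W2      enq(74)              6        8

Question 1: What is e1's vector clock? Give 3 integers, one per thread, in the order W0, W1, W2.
e4, invoked 6, has no incoming edges; only W2's bump applies → (0, 0, 1)
e1, invoked 1, has no incoming edges; only W1's bump applies → (0, 1, 0)
e5, invoked 9, has no incoming edges; only W0's bump applies → (1, 0, 0)
e2, invoked 3, takes VC(e1)=(0, 1, 0) under max, adds 1 for W1 → (0, 2, 0)
e3, invoked 5, takes VC(e2)=(0, 2, 0) under max, adds 1 for W1 → (0, 3, 0)
e6, invoked 10, takes VC(e2)=(0, 2, 0), VC(e3)=(0, 3, 0) under max, adds 1 for W1 → (0, 4, 0)
e7, invoked 12, takes VC(e6)=(0, 4, 0) under max, adds 1 for W1 → (0, 5, 0)
target: VC(e1) = (0, 1, 0)

(0, 1, 0)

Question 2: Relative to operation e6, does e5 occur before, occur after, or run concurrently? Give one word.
e5 spans [9,…), e6 spans [10,11]
the intervals overlap in both directions

concurrent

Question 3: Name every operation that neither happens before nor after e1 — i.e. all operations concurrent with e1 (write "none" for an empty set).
concurrent with e1 ([1,2]): every op whose interval crosses 1..2
e2 [3,4]: after
e3 [5,7]: after
e4 [6,8]: after
e5 [9,…): after
e6 [10,11]: after
e7 [12,…): after

none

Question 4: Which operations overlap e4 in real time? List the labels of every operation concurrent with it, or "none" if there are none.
e4 spans [6,8]: anything still running between times 6 and 8 counts as concurrent
e1 [1,2]: before
e2 [3,4]: before
e3 [5,7]: concurrent
e5 [9,…): after
e6 [10,11]: after
e7 [12,…): after

e3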